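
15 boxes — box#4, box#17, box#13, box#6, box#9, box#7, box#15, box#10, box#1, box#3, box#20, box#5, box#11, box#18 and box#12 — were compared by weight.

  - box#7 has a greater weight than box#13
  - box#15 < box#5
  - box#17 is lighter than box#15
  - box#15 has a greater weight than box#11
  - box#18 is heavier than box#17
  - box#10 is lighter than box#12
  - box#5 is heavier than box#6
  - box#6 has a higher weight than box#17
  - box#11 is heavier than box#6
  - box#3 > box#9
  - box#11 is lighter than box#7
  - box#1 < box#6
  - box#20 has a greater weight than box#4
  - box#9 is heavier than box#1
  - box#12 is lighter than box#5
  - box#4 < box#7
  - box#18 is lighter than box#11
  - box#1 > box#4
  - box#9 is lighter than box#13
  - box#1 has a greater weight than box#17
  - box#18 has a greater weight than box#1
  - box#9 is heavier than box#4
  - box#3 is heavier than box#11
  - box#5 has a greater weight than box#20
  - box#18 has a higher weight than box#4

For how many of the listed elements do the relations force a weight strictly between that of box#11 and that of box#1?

2

Chaining upward from box#1 reaches: box#9, box#13, box#18, box#6, box#3, box#15, box#5, box#7.
Chaining downward from box#11 reaches: box#4, box#17, box#18, box#6.
Strictly between box#1 and box#11 are those in both lists: box#18, box#6 — 2 elements.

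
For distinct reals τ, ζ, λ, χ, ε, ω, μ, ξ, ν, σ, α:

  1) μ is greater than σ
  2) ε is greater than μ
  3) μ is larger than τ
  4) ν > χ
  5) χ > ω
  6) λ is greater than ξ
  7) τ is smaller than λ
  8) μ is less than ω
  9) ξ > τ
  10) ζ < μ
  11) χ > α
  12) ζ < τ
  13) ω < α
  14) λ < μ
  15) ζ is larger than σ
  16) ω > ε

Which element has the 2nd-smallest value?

The consecutive relations fix a unique order: σ < ζ < τ < ξ < λ < μ < ε < ω < α < χ < ν.
Counting 2 from the smallest end gives ζ.

ζ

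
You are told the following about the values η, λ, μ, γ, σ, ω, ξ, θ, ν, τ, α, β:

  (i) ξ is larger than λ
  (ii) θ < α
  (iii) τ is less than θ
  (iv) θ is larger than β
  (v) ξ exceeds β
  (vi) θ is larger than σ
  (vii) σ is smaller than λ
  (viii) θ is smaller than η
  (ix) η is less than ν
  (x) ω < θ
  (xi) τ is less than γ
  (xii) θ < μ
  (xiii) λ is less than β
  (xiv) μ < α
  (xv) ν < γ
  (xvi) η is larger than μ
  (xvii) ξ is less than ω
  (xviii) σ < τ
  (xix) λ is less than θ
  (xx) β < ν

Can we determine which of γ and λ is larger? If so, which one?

λ < β < ξ < ω < θ < μ < η < ν < γ, by transitivity through β, ξ, ω, θ, μ, η, ν.
So γ is larger.

γ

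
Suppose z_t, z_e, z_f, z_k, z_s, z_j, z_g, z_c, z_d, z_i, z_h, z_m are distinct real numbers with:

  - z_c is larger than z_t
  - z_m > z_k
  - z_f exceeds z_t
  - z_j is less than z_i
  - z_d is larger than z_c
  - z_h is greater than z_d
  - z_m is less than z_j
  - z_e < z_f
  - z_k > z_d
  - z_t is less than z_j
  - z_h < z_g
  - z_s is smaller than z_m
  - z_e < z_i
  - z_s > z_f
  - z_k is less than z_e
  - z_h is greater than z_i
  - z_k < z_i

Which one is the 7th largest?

Piecing the relations together gives one ordering: z_t < z_c < z_d < z_k < z_e < z_f < z_s < z_m < z_j < z_i < z_h < z_g.
The 7th largest is z_f.

z_f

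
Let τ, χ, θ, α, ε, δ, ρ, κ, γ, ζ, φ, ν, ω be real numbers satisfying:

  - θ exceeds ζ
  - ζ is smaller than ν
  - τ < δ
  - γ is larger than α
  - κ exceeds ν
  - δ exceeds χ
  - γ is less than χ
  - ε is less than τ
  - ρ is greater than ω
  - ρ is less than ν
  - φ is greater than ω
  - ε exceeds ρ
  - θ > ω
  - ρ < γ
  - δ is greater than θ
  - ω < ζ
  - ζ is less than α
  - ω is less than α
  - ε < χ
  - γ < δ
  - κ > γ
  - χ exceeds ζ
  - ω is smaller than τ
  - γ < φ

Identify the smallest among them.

ζ is not least since ω < ζ; α is not least since ω < α; ρ is not least since ω < ρ; γ is not least since ρ < γ; θ is not least since ω < θ; ε is not least since ρ < ε; ν is not least since ρ < ν; φ is not least since ω < φ; τ is not least since ω < τ; χ is not least since ε < χ; δ is not least since τ < δ; κ is not least since γ < κ.
Only ω has nothing below it, so ω is the smallest.

ω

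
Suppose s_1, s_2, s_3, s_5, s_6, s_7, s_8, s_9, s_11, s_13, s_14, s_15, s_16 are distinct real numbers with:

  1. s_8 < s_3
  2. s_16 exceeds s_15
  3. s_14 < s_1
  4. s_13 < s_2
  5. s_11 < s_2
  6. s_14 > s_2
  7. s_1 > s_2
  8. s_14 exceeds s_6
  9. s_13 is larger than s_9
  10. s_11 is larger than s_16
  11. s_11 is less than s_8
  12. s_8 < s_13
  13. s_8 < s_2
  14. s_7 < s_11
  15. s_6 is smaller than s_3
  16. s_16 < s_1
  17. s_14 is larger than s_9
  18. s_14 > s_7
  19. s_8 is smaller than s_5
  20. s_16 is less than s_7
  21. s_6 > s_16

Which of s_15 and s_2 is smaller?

s_15 < s_16 and s_16 < s_7 give s_15 < s_7.
Then s_7 < s_11 extends the chain to s_11.
With s_11 < s_8: s_15 < s_16 < s_7 < s_11 < s_8.
Then s_8 < s_13 extends the chain to s_13.
With s_13 < s_2: s_15 < s_16 < s_7 < s_11 < s_8 < s_13 < s_2.
So s_15 < s_2; s_15 is the smaller of the two.

s_15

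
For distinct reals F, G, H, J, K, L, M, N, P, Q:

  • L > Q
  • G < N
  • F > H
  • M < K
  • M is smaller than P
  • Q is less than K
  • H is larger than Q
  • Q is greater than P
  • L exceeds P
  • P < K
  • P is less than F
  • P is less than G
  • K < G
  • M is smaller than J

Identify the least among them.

M

P is not least since M < P; Q is not least since P < Q; J is not least since M < J; H is not least since Q < H; K is not least since P < K; F is not least since H < F; L is not least since Q < L; G is not least since K < G; N is not least since G < N.
Only M has nothing below it, so M is the least.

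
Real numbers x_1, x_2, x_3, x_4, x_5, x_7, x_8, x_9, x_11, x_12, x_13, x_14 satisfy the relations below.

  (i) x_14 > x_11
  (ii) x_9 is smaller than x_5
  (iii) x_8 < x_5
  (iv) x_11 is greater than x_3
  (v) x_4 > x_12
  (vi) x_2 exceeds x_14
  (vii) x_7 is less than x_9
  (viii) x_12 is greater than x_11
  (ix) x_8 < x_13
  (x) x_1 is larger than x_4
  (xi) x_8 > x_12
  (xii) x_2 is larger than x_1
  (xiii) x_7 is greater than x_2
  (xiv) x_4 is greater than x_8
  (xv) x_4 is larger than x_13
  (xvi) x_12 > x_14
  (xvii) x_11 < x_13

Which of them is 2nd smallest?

Chaining the given pairs: x_3 < x_11 < x_14 < x_12 < x_8 < x_13 < x_4 < x_1 < x_2 < x_7 < x_9 < x_5.
The 2nd smallest is x_11.

x_11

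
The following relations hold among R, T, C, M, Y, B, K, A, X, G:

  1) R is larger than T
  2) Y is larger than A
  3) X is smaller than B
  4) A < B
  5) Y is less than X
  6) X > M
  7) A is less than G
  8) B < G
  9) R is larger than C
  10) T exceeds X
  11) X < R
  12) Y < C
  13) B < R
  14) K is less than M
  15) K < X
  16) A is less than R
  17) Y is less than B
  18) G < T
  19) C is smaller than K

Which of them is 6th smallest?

The consecutive relations fix a unique order: A < Y < C < K < M < X < B < G < T < R.
The 6th smallest is X.

X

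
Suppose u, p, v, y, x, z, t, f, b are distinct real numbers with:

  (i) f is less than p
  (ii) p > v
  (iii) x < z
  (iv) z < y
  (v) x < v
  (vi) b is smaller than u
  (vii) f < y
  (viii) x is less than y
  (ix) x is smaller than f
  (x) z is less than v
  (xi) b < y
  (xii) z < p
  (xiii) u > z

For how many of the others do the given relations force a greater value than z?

4

Directly above z: u, v, p, y.
Nothing else is reachable above z; 4 in all.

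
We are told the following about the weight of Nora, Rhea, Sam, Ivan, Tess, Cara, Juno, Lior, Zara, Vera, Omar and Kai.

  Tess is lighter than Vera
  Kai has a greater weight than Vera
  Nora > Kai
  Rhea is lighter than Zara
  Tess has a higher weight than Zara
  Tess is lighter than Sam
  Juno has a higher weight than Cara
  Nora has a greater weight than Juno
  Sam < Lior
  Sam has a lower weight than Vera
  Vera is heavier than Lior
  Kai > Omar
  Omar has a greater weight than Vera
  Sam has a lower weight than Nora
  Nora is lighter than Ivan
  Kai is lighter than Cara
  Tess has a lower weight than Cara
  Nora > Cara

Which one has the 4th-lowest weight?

The consecutive relations fix a unique order: Rhea < Zara < Tess < Sam < Lior < Vera < Omar < Kai < Cara < Juno < Nora < Ivan.
Counting 4 from the smallest end gives Sam.

Sam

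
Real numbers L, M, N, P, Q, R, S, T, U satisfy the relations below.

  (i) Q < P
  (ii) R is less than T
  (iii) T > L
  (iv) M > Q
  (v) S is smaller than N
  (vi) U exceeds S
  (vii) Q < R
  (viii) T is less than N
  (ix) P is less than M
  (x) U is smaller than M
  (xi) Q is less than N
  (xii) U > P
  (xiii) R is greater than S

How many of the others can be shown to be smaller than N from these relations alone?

From N the given relations immediately reach Q, S, T.
From those, L, R — 5 in total.
Nothing else is reachable below N; 5 in all.

5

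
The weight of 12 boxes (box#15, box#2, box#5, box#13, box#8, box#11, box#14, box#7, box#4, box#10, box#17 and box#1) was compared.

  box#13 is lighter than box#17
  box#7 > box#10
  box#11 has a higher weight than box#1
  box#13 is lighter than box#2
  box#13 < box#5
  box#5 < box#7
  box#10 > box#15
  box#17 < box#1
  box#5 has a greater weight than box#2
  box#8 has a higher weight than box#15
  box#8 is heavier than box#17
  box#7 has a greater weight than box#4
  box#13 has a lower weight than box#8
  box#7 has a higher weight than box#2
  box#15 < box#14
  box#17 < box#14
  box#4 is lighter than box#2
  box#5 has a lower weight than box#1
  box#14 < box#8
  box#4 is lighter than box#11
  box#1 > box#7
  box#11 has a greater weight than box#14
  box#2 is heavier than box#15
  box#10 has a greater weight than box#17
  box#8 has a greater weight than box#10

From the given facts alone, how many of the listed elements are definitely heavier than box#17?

6

Directly above box#17: box#10, box#14, box#8, box#1.
One step further: box#7, box#11 (6 so far).
Nothing else is reachable above box#17; 6 in all.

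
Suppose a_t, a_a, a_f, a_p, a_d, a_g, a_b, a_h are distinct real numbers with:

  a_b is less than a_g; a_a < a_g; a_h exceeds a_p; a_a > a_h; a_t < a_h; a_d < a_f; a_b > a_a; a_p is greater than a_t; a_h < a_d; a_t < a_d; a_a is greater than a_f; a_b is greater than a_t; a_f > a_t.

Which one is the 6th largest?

a_h

The consecutive relations fix a unique order: a_t < a_p < a_h < a_d < a_f < a_a < a_b < a_g.
Counting 6 from the largest end gives a_h.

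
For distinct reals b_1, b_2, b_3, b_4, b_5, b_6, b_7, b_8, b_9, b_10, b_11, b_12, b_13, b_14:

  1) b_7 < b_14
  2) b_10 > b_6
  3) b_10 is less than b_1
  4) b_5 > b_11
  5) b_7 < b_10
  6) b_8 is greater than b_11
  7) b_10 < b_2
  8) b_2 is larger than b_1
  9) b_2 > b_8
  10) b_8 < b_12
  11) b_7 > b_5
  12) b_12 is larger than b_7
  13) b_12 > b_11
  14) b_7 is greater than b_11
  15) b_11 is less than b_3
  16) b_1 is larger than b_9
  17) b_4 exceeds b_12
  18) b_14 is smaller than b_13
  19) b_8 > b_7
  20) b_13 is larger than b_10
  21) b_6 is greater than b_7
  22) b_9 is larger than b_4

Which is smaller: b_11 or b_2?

b_11

The relevant relations are b_11 < b_7; b_7 < b_8; b_8 < b_12; b_12 < b_4; b_4 < b_9; b_9 < b_1; b_1 < b_2.
Chaining these gives b_11 < b_7 < b_8 < b_12 < b_4 < b_9 < b_1 < b_2.
So b_11 < b_2; b_11 is the smaller of the two.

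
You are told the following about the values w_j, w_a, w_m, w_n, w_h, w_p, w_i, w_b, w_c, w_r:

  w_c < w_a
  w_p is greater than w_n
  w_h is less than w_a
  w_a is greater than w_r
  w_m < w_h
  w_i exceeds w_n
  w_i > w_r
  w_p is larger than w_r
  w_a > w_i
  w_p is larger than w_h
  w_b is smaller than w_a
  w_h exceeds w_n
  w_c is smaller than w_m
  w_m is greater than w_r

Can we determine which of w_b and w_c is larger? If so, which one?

undetermined

Following every chain through w_b: above w_b we get w_a.
w_c is not reached, and no chain runs the other way from w_c to w_b.
So the given relations leave the order of w_b and w_c undetermined.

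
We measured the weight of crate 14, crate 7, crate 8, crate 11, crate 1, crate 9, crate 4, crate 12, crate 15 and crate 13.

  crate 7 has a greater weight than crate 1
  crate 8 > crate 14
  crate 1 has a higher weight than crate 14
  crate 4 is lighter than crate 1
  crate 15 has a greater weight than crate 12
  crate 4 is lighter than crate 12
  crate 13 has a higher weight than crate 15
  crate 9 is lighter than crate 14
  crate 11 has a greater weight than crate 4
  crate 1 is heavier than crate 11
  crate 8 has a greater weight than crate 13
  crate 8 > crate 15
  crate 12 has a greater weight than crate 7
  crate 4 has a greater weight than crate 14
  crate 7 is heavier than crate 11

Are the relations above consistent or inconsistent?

consistent

The single ordering crate 9 < crate 14 < crate 4 < crate 11 < crate 1 < crate 7 < crate 12 < crate 15 < crate 13 < crate 8 satisfies every listed relation, so no contradiction arises.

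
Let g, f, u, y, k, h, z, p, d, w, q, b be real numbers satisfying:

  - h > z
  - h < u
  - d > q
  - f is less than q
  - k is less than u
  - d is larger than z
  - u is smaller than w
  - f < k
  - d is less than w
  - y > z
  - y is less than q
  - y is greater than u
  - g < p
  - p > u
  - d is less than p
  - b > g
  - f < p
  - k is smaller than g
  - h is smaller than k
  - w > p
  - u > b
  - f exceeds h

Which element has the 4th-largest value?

q

Chaining the given pairs: z < h < f < k < g < b < u < y < q < d < p < w.
Counting 4 from the largest end gives q.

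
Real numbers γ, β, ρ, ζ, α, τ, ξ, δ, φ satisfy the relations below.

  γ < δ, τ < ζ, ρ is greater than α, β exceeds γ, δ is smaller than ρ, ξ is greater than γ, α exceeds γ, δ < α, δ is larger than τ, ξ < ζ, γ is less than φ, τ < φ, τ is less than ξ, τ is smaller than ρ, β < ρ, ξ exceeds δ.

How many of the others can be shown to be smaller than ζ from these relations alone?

Directly below ζ: τ, ξ.
One step further: γ, δ (4 so far).
No other element is forced below ζ by the given relations, so the count is 4.

4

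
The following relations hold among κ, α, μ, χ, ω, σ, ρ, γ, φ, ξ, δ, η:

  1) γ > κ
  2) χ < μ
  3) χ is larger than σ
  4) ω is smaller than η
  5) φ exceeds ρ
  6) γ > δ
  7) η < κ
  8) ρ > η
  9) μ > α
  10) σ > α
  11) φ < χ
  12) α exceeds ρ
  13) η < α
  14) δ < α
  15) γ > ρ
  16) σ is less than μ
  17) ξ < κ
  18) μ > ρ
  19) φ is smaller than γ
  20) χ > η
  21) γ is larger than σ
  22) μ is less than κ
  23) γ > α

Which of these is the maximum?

γ

ω is not greatest since ω < η; ξ is not greatest since ξ < κ; η is not greatest since η < α; ρ is not greatest since ρ < φ; δ is not greatest since δ < α; α is not greatest since α < σ; σ is not greatest since σ < γ; φ is not greatest since φ < γ; χ is not greatest since χ < μ; μ is not greatest since μ < κ; κ is not greatest since κ < γ.
Only γ has nothing above it, so γ is the maximum.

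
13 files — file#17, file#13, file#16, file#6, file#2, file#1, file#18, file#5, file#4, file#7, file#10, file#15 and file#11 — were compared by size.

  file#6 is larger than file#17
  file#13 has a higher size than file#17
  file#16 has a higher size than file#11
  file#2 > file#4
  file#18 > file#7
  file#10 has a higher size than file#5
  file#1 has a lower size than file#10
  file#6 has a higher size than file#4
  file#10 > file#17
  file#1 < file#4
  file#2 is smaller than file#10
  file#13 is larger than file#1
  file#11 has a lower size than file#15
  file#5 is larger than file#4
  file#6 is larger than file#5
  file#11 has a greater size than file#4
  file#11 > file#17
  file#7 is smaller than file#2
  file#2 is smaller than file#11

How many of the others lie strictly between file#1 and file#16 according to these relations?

3

The relations place file#1 below file#16. An element lies strictly between them when it is forced above file#1 and also forced below file#16.
Above file#1: {file#4, file#2, file#5, file#11, file#10, file#13, file#6, file#15}. Below file#16: {file#7, file#4, file#2, file#17, file#11}.
Intersection: {file#4, file#2, file#11} — 3.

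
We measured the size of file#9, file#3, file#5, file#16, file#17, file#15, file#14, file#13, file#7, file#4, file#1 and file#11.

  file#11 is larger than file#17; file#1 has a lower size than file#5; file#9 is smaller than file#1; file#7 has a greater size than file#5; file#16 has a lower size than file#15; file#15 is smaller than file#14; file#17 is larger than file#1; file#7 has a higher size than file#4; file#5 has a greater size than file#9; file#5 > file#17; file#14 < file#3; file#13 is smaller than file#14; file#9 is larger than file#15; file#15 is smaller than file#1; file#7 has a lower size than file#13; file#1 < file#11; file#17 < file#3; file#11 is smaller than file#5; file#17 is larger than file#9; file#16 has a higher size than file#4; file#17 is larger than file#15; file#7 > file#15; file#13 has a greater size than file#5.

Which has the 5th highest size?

The consecutive relations fix a unique order: file#4 < file#16 < file#15 < file#9 < file#1 < file#17 < file#11 < file#5 < file#7 < file#13 < file#14 < file#3.
Counting 5 from the largest end gives file#5.

file#5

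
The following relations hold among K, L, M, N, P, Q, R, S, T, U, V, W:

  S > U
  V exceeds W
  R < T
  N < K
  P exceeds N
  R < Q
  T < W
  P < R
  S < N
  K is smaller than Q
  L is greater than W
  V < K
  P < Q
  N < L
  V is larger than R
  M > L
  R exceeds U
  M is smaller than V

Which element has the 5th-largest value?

The consecutive relations fix a unique order: U < S < N < P < R < T < W < L < M < V < K < Q.
Counting 5 from the largest end gives L.

L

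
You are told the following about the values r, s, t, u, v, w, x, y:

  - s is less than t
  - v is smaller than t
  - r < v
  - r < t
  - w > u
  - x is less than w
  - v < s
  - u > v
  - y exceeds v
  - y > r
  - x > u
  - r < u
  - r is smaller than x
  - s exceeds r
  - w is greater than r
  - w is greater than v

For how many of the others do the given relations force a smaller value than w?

4

From w the given relations immediately reach r, v, u, x.
Nothing else is reachable below w; 4 in all.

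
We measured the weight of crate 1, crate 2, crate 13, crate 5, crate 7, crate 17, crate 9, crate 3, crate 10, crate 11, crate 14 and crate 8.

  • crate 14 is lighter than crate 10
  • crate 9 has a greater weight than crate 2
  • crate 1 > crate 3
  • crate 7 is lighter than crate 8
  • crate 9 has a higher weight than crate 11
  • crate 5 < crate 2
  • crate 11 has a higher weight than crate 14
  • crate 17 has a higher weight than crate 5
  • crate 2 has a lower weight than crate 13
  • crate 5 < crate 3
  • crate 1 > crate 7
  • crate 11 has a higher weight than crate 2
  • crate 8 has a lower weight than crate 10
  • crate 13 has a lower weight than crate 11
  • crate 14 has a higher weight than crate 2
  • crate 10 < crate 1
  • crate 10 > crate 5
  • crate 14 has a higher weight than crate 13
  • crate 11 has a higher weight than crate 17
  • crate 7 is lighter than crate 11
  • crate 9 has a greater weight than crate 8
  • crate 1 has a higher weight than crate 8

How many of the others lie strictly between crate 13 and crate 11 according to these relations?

The relations place crate 13 below crate 11. An element lies strictly between them when it is forced above crate 13 and also forced below crate 11.
Above crate 13: {crate 14, crate 10, crate 1, crate 9}. Below crate 11: {crate 5, crate 2, crate 14, crate 17, crate 7}.
Intersection: {crate 14} — 1.

1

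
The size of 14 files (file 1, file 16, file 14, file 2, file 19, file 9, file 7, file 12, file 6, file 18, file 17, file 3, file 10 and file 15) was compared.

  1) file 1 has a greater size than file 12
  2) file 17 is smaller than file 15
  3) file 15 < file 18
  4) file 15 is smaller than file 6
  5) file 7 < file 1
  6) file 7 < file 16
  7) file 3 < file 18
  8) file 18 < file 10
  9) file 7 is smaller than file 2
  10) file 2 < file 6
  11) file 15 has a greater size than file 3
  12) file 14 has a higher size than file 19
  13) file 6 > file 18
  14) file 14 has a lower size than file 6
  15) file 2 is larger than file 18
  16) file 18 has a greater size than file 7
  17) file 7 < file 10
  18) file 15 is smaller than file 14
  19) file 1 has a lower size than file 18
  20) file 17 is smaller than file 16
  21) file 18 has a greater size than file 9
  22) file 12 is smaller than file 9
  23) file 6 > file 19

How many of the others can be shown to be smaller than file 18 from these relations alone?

7

The elements the relations force below file 18 are file 12, file 3, file 7, file 17, file 1, file 15, file 9 — no chain reaches any other.
That is 7.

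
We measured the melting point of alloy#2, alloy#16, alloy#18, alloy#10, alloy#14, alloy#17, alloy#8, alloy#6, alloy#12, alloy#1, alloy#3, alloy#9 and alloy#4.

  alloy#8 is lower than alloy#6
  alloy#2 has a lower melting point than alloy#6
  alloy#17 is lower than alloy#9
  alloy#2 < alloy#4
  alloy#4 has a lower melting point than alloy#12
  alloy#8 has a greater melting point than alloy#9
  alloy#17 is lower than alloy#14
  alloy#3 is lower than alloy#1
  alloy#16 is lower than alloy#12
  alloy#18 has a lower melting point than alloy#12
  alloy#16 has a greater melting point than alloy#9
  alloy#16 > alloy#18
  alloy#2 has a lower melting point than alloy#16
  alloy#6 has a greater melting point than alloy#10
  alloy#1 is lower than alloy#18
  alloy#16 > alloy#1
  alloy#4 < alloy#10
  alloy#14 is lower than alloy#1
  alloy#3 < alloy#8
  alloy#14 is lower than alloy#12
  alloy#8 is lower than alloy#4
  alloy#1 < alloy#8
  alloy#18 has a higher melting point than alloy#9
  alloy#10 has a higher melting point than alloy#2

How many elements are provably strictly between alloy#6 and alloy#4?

1

The relations place alloy#4 below alloy#6. An element lies strictly between them when it is forced above alloy#4 and also forced below alloy#6.
Above alloy#4: {alloy#12, alloy#10}. Below alloy#6: {alloy#17, alloy#3, alloy#9, alloy#14, alloy#1, alloy#2, alloy#8, alloy#10}.
Intersection: {alloy#10} — 1.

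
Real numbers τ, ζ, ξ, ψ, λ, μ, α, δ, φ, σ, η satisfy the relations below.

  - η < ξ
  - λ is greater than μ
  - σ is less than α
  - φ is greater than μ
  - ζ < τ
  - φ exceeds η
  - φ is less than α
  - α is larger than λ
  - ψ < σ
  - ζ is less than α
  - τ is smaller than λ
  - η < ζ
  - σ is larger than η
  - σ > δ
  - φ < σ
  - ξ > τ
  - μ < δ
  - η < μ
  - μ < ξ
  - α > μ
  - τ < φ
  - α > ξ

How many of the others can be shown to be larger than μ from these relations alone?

6

The elements the relations force above μ are φ, δ, λ, ξ, σ, α — no chain reaches any other.
That is 6.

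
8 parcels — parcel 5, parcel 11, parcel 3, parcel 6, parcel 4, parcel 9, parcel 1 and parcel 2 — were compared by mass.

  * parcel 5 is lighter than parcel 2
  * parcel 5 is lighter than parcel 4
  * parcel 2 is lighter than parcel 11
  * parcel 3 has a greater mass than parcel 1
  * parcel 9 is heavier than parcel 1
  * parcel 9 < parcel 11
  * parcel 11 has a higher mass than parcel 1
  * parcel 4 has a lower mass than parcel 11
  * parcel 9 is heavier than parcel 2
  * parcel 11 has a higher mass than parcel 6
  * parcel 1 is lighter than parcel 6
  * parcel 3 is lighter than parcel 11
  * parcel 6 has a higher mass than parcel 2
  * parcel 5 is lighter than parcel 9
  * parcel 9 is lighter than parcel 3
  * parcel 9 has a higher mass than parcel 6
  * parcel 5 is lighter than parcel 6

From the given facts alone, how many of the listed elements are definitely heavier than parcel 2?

From parcel 2 the given relations immediately reach parcel 6, parcel 9, parcel 11.
From those, parcel 3 — 4 in total.
No other element is forced above parcel 2 by the given relations, so the count is 4.

4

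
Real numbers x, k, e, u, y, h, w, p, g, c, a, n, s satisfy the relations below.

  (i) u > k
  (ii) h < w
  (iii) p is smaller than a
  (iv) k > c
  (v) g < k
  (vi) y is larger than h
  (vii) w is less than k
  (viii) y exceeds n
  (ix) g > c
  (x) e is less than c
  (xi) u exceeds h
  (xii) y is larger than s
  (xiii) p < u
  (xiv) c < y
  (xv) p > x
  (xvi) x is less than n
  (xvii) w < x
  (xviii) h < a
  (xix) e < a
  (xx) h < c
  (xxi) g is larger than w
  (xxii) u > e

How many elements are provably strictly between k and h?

3

The relations place h below k. An element lies strictly between them when it is forced above h and also forced below k.
Above h: {w, x, p, c, g, n, y, u, a}. Below k: {w, e, c, g}.
Intersection: {w, c, g} — 3.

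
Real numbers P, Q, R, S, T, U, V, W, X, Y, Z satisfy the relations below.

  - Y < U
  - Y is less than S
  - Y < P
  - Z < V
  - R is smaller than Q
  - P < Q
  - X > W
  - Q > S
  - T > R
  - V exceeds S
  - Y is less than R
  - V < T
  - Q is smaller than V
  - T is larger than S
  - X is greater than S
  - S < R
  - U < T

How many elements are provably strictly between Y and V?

4

Chaining upward from Y reaches: S, X, R, U, P, Q, T.
Chaining downward from V reaches: S, Z, R, P, Q.
Strictly between Y and V are those in both lists: S, R, P, Q — 4 elements.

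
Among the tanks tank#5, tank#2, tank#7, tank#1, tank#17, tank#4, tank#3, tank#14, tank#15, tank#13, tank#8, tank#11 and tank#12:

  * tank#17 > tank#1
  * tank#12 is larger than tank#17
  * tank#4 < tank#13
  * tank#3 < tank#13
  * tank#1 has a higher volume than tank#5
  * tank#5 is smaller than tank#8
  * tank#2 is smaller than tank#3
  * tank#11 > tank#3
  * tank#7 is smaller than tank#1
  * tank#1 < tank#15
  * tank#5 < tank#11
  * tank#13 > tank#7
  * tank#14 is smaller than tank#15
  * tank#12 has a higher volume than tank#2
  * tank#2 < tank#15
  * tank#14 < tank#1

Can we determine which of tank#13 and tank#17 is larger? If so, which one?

undetermined

Following every chain through tank#17: above tank#17 we get tank#12; below tank#17 we get tank#14, tank#7, tank#5, tank#1.
tank#13 is not reached, and no chain runs the other way from tank#13 to tank#17.
So the given relations leave the order of tank#17 and tank#13 undetermined.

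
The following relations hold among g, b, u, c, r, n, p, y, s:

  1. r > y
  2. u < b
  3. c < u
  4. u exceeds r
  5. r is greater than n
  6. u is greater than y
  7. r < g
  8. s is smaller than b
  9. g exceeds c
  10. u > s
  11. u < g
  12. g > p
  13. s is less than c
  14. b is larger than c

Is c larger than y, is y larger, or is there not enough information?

undetermined

Following every chain through y: above y we get r, u, g, b.
c is not reached, and no chain runs the other way from c to y.
So the given relations leave the order of y and c undetermined.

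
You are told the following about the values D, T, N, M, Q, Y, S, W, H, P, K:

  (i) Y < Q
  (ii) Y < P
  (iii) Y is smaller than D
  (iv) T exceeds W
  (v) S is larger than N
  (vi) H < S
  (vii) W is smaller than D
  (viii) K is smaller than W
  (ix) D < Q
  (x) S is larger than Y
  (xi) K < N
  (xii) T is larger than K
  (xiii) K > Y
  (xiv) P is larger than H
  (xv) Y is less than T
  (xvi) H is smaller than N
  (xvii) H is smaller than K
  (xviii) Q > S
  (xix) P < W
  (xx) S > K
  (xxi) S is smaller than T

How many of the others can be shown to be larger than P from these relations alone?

The elements the relations force above P are W, D, T, Q — no chain reaches any other.
That is 4.

4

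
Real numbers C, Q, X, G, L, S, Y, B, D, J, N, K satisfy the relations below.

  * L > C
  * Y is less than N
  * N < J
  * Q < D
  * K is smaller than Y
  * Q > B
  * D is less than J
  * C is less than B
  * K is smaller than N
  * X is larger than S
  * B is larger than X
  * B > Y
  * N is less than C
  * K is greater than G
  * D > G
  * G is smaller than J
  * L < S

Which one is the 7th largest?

Piecing the relations together gives one ordering: G < K < Y < N < C < L < S < X < B < Q < D < J.
Counting 7 from the largest end gives L.

L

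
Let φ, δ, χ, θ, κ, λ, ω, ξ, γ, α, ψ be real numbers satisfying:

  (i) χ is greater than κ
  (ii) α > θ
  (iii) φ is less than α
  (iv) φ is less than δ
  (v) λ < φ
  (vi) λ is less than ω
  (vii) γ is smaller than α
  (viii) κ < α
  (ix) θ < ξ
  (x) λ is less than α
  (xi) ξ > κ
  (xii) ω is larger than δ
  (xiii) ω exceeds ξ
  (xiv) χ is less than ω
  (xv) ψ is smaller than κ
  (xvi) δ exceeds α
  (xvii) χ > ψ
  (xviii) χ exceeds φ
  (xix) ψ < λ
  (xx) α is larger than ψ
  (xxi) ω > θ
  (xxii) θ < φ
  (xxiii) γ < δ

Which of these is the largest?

ω

Chaining downward from ω: directly below it, λ, θ, χ, δ, ξ; then ψ, κ, γ, φ, α.
That covers every other element, and nothing is given above ω, so ω is the largest.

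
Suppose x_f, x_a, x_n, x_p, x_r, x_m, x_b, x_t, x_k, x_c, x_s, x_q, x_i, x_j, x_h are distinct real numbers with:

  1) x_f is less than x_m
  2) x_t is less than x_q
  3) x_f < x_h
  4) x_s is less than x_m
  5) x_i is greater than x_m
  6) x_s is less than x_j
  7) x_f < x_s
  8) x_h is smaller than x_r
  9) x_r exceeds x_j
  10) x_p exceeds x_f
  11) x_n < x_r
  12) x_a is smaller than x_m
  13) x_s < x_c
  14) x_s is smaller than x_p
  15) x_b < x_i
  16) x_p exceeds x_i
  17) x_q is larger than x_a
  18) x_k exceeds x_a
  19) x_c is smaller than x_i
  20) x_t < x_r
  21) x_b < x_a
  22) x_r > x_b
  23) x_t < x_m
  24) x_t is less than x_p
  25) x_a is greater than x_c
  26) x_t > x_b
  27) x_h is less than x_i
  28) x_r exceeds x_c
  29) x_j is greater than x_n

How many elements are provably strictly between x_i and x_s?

Chaining upward from x_s reaches: x_c, x_j, x_a, x_m, x_p, x_k, x_q, x_r.
Chaining downward from x_i reaches: x_b, x_t, x_f, x_c, x_a, x_m, x_h.
Strictly between x_s and x_i are those in both lists: x_c, x_a, x_m — 3 elements.

3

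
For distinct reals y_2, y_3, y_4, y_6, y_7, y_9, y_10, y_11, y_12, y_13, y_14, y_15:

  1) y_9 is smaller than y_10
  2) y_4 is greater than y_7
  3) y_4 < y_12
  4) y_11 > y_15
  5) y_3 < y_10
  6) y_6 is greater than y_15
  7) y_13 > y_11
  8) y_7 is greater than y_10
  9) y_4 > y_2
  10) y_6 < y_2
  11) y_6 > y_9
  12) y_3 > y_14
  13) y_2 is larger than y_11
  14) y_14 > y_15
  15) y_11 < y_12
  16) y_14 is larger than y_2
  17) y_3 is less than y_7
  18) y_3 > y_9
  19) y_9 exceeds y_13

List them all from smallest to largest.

y_15 < y_11 < y_13 < y_9 < y_6 < y_2 < y_14 < y_3 < y_10 < y_7 < y_4 < y_12

Nothing is placed below y_15, so it is least; from there y_15 < y_11; y_11 < y_13; y_13 < y_9; y_9 < y_6; y_6 < y_2; y_2 < y_14; y_14 < y_3; y_3 < y_10; y_10 < y_7; y_7 < y_4; y_4 < y_12, each given directly.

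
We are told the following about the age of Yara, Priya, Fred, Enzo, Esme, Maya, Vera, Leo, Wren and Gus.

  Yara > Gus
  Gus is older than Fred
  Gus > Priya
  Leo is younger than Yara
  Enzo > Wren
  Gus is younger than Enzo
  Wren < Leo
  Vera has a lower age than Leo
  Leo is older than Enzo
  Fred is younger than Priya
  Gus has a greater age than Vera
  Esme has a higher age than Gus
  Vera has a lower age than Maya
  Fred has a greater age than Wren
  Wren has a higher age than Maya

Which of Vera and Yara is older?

The relevant relations are Vera < Maya; Maya < Wren; Wren < Fred; Fred < Gus; Gus < Enzo; Enzo < Leo; Leo < Yara.
Chaining these gives Vera < Maya < Wren < Fred < Gus < Enzo < Leo < Yara.
So Vera < Yara; Yara is the older of the two.

Yara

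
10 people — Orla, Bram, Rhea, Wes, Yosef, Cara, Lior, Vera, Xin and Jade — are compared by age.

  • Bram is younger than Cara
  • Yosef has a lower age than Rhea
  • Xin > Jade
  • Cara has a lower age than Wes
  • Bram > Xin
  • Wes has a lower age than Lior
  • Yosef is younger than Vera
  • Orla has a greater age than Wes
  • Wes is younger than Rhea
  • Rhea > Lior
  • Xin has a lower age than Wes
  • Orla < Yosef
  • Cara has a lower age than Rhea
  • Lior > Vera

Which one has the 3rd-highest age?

Vera

Piecing the relations together gives one ordering: Jade < Xin < Bram < Cara < Wes < Orla < Yosef < Vera < Lior < Rhea.
Counting 3 from the largest end gives Vera.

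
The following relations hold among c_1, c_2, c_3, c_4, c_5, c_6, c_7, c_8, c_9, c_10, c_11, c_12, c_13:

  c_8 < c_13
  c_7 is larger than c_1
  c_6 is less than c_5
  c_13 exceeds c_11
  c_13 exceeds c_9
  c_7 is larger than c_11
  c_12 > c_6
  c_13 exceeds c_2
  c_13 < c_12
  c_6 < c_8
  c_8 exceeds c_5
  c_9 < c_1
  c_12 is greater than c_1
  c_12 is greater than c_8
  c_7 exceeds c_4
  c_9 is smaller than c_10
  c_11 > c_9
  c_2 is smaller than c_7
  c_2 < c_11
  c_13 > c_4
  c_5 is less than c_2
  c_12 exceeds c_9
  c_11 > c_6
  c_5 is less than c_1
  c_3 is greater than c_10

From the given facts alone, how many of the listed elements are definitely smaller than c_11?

The elements the relations force below c_11 are c_6, c_5, c_9, c_2 — no chain reaches any other.
That is 4.

4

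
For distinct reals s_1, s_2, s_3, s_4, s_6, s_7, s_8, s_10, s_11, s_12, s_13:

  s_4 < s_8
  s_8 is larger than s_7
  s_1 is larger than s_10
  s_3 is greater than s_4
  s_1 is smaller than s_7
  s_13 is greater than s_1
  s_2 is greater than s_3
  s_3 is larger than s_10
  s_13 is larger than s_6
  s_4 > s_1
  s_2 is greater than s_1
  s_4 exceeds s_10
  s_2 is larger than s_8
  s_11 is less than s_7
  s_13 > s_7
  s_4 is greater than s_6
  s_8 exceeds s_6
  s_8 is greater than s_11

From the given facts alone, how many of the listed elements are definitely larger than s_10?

Directly above s_10: s_1, s_4, s_3.
One step further: s_7, s_8, s_2, s_13 (7 so far).
Nothing else is reachable above s_10; 7 in all.

7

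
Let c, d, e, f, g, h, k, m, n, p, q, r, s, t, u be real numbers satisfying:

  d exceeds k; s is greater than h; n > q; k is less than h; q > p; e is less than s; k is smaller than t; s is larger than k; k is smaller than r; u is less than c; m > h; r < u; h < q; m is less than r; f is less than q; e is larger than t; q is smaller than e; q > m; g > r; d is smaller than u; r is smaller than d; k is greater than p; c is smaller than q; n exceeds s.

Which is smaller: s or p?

p

Chaining the given relations: p < k < h < m < r < d < u < c < q < e < s.
So p < s; p is the smaller of the two.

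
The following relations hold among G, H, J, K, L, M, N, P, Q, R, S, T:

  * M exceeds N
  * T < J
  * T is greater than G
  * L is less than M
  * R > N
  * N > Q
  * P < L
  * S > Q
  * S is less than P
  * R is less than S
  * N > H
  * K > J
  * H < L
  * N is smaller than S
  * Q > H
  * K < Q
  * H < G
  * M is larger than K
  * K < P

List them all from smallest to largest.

Each adjacent pair is fixed by a given relation: H < G; G < T; T < J; J < K; K < Q; Q < N; N < R; R < S; S < P; P < L; L < M. Chaining them end to end gives the full order.

H < G < T < J < K < Q < N < R < S < P < L < M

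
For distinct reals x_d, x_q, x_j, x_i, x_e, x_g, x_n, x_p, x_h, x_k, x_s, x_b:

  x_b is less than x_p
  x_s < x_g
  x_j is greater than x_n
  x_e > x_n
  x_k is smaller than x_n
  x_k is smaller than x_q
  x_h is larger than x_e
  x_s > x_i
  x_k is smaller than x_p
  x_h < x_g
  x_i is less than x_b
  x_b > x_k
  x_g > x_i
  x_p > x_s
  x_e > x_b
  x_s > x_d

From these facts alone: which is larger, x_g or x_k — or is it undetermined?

x_k < x_b and x_b < x_e give x_k < x_e.
With x_e < x_h: x_k < x_b < x_e < x_h.
Then x_h < x_g extends the chain to x_g.
So x_g is larger.

x_g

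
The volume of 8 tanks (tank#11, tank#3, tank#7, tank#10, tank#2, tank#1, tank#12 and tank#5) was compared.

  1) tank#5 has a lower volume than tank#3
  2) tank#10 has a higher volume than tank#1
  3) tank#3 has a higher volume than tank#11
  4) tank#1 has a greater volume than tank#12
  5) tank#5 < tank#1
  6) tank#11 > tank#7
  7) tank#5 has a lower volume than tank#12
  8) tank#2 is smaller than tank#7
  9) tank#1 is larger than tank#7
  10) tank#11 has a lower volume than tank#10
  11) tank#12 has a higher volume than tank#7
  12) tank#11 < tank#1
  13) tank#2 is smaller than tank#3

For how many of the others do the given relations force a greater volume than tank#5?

Directly above tank#5: tank#12, tank#1, tank#3.
One step further: tank#10 (4 so far).
Nothing else is reachable above tank#5; 4 in all.

4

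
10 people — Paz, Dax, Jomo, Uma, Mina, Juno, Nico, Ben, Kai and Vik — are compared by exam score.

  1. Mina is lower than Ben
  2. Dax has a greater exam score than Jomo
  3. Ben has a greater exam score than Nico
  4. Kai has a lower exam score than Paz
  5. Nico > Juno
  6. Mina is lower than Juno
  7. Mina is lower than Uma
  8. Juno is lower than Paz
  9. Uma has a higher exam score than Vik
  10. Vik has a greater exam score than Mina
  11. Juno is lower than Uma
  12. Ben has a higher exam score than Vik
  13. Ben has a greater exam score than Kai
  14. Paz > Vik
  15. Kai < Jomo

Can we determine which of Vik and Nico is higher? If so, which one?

undetermined

Following every chain through Vik: above Vik we get Paz, Uma, Ben; below Vik we get Mina.
Nico is not reached, and no chain runs the other way from Nico to Vik.
So the given relations leave the order of Vik and Nico undetermined.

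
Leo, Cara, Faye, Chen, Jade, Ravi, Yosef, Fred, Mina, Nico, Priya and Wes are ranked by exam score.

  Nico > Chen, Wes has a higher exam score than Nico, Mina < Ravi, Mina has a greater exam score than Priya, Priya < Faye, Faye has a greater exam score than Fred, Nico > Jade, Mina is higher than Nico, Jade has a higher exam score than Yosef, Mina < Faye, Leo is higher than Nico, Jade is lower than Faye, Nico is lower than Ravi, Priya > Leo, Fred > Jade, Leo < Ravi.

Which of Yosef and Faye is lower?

Yosef

The relevant relations are Yosef < Jade; Jade < Nico; Nico < Leo; Leo < Priya; Priya < Mina; Mina < Faye.
Together: Yosef < Jade < Nico < Leo < Priya < Mina < Faye.
So Yosef < Faye; Yosef is the lower of the two.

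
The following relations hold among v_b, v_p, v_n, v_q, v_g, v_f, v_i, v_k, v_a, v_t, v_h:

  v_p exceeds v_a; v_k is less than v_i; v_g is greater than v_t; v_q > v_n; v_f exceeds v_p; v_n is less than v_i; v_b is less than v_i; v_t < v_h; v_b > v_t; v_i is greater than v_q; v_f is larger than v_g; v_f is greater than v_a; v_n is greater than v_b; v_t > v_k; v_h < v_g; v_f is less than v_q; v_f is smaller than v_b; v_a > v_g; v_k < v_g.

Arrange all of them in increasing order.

v_k < v_t < v_h < v_g < v_a < v_p < v_f < v_b < v_n < v_q < v_i

Each adjacent pair is fixed by a given relation: v_k < v_t; v_t < v_h; v_h < v_g; v_g < v_a; v_a < v_p; v_p < v_f; v_f < v_b; v_b < v_n; v_n < v_q; v_q < v_i. Chaining them end to end gives the full order.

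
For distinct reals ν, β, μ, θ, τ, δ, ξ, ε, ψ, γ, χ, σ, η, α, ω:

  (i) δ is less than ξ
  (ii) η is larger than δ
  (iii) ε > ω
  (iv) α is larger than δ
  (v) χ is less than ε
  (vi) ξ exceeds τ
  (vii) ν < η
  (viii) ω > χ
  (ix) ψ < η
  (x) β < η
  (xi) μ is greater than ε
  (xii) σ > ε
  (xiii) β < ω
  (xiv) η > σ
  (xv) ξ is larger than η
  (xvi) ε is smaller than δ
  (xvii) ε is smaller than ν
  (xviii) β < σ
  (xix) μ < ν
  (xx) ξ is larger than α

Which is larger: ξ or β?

Following the relations from β: β < ω < ε < δ < α < ξ.
So β < ξ; ξ is the larger of the two.

ξ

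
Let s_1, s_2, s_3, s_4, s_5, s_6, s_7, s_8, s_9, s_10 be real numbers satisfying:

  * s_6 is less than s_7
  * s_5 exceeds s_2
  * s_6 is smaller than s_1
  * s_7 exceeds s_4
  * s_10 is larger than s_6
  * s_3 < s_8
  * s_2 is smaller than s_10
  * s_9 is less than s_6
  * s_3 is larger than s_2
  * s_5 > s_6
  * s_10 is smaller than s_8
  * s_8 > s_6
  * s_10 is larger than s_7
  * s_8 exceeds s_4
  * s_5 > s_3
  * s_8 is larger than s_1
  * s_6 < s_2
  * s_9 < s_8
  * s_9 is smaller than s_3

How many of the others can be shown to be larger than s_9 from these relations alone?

8

Directly above s_9: s_6, s_3, s_8.
One step further: s_2, s_7, s_1, s_10, s_5 (8 so far).
Nothing else is reachable above s_9; 8 in all.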